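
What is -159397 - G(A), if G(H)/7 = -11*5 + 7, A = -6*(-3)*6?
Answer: -159061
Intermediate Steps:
A = 108 (A = 18*6 = 108)
G(H) = -336 (G(H) = 7*(-11*5 + 7) = 7*(-55 + 7) = 7*(-48) = -336)
-159397 - G(A) = -159397 - 1*(-336) = -159397 + 336 = -159061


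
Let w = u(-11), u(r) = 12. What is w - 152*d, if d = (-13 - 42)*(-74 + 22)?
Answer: -434708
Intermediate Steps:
w = 12
d = 2860 (d = -55*(-52) = 2860)
w - 152*d = 12 - 152*2860 = 12 - 434720 = -434708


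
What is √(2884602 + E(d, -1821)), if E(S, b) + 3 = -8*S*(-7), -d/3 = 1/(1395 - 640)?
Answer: √1644293418135/755 ≈ 1698.4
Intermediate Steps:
d = -3/755 (d = -3/(1395 - 640) = -3/755 ≈ -0.0039735)
E(S, b) = -3 + 56*S (E(S, b) = -3 - 8*S*(-7) = -3 + 56*S)
√(2884602 + E(d, -1821)) = √(2884602 + (-3 + 56*(-3/755))) = √(2884602 + (-3 - 168/755)) = √(2884602 - 2433/755) = √(2177872077/755) = √1644293418135/755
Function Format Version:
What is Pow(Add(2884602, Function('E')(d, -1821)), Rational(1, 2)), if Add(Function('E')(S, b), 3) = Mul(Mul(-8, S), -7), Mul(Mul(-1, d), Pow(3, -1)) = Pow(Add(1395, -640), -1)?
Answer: Mul(Rational(1, 755), Pow(1644293418135, Rational(1, 2))) ≈ 1698.4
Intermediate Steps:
d = Rational(-3, 755) (d = Mul(-3, Pow(Add(1395, -640), -1)) = Mul(-3, Pow(755, -1)) = Mul(-3, Rational(1, 755)) = Rational(-3, 755) ≈ -0.0039735)
Function('E')(S, b) = Add(-3, Mul(56, S)) (Function('E')(S, b) = Add(-3, Mul(Mul(-8, S), -7)) = Add(-3, Mul(56, S)))
Pow(Add(2884602, Function('E')(d, -1821)), Rational(1, 2)) = Pow(Add(2884602, Add(-3, Mul(56, Rational(-3, 755)))), Rational(1, 2)) = Pow(Add(2884602, Add(-3, Rational(-168, 755))), Rational(1, 2)) = Pow(Add(2884602, Rational(-2433, 755)), Rational(1, 2)) = Pow(Rational(2177872077, 755), Rational(1, 2)) = Mul(Rational(1, 755), Pow(1644293418135, Rational(1, 2)))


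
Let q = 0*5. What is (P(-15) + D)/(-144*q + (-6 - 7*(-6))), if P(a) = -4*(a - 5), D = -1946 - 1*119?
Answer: -1985/36 ≈ -55.139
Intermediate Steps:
D = -2065 (D = -1946 - 119 = -2065)
q = 0
P(a) = 20 - 4*a (P(a) = -4*(-5 + a) = 20 - 4*a)
(P(-15) + D)/(-144*q + (-6 - 7*(-6))) = ((20 - 4*(-15)) - 2065)/(-144*0 + (-6 - 7*(-6))) = ((20 + 60) - 2065)/(-16*0 + (-6 + 42)) = (80 - 2065)/(0 + 36) = -1985/36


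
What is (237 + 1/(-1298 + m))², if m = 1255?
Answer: 103836100/1849 ≈ 56158.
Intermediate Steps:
(237 + 1/(-1298 + m))² = (237 + 1/(-1298 + 1255))² = (237 + 1/(-43))² = (237 - 1/43)² = (10190/43)² = 103836100/1849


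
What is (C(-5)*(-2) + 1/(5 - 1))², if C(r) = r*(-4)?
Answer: 25281/16 ≈ 1580.1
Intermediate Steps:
C(r) = -4*r
(C(-5)*(-2) + 1/(5 - 1))² = (-4*(-5)*(-2) + 1/(5 - 1))² = (20*(-2) + 1/4)² = (-40 + ¼)² = (-159/4)² = 25281/16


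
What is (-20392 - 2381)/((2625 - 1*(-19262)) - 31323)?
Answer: 22773/9436 ≈ 2.4134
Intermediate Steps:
(-20392 - 2381)/((2625 - 1*(-19262)) - 31323) = -22773/((2625 + 19262) - 31323) = -22773/(21887 - 31323) = -22773/(-9436) = -22773*(-1/9436) = 22773/9436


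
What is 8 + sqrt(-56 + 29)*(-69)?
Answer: 8 - 207*I*sqrt(3) ≈ 8.0 - 358.53*I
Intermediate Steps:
8 + sqrt(-56 + 29)*(-69) = 8 + sqrt(-27)*(-69) = 8 + (3*I*sqrt(3))*(-69) = 8 - 207*I*sqrt(3)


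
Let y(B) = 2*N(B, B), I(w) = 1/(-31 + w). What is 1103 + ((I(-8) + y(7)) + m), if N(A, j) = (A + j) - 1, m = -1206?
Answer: -3004/39 ≈ -77.026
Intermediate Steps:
N(A, j) = -1 + A + j
y(B) = -2 + 4*B (y(B) = 2*(-1 + B + B) = 2*(-1 + 2*B) = -2 + 4*B)
1103 + ((I(-8) + y(7)) + m) = 1103 + ((1/(-31 - 8) + (-2 + 4*7)) - 1206) = 1103 + ((1/(-39) + (-2 + 28)) - 1206) = 1103 + ((-1/39 + 26) - 1206) = 1103 + (1013/39 - 1206) = 1103 - 46021/39 = -3004/39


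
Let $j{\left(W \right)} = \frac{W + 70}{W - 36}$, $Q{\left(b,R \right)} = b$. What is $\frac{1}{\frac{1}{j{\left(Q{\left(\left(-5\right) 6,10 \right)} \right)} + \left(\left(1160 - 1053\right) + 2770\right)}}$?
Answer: $\frac{94921}{33} \approx 2876.4$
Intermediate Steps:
$j{\left(W \right)} = \frac{70 + W}{-36 + W}$ ($j{\left(W \right)} = \frac{70 + W}{W - 36} = \frac{70 + W}{-36 + W}$)
$\frac{1}{\frac{1}{j{\left(Q{\left(\left(-5\right) 6,10 \right)} \right)} + \left(\left(1160 - 1053\right) + 2770\right)}} = \frac{1}{\frac{1}{\frac{70 - 30}{-36 - 30} + \left(\left(1160 - 1053\right) + 2770\right)}} = \frac{1}{\frac{1}{\frac{70 - 30}{-36 - 30} + \left(107 + 2770\right)}} = \frac{1}{\frac{1}{\frac{1}{-66} \cdot 40 + 2877}} = \frac{1}{\frac{1}{\left(- \frac{1}{66}\right) 40 + 2877}} = \frac{1}{\frac{1}{- \frac{20}{33} + 2877}} = \frac{1}{\frac{1}{\frac{94921}{33}}} = \frac{1}{\frac{33}{94921}} = \frac{94921}{33}$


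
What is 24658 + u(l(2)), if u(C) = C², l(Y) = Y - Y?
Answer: 24658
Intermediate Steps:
l(Y) = 0
24658 + u(l(2)) = 24658 + 0² = 24658 + 0 = 24658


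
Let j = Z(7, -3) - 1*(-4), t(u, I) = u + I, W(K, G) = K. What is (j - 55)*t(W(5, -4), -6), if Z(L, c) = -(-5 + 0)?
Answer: 46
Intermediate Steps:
Z(L, c) = 5 (Z(L, c) = -1*(-5) = 5)
t(u, I) = I + u
j = 9 (j = 5 - 1*(-4) = 5 + 4 = 9)
(j - 55)*t(W(5, -4), -6) = (9 - 55)*(-6 + 5) = -46*(-1) = 46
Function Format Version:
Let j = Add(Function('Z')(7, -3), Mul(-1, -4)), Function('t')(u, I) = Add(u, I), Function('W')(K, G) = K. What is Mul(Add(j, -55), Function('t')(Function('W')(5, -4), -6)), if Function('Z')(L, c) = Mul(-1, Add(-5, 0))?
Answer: 46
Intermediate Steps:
Function('Z')(L, c) = 5 (Function('Z')(L, c) = Mul(-1, -5) = 5)
Function('t')(u, I) = Add(I, u)
j = 9 (j = Add(5, Mul(-1, -4)) = Add(5, 4) = 9)
Mul(Add(j, -55), Function('t')(Function('W')(5, -4), -6)) = Mul(Add(9, -55), Add(-6, 5)) = Mul(-46, -1) = 46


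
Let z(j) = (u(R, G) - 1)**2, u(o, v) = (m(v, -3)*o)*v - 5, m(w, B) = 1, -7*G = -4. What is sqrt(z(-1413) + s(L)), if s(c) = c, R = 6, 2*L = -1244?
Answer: I*sqrt(30154)/7 ≈ 24.807*I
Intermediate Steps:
L = -622 (L = (1/2)*(-1244) = -622)
G = 4/7 (G = -1/7*(-4) = 4/7 ≈ 0.57143)
u(o, v) = -5 + o*v (u(o, v) = (1*o)*v - 5 = o*v - 5 = -5 + o*v)
z(j) = 324/49 (z(j) = ((-5 + 6*(4/7)) - 1)**2 = ((-5 + 24/7) - 1)**2 = (-11/7 - 1)**2 = (-18/7)**2 = 324/49)
sqrt(z(-1413) + s(L)) = sqrt(324/49 - 622) = sqrt(-30154/49) = I*sqrt(30154)/7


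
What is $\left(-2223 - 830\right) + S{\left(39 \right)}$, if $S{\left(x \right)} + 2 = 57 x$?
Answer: $-832$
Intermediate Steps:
$S{\left(x \right)} = -2 + 57 x$
$\left(-2223 - 830\right) + S{\left(39 \right)} = \left(-2223 - 830\right) + \left(-2 + 57 \cdot 39\right) = -3053 + \left(-2 + 2223\right) = -3053 + 2221 = -832$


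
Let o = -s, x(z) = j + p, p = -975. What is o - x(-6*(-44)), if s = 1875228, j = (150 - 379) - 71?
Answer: -1873953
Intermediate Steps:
j = -300 (j = -229 - 71 = -300)
x(z) = -1275 (x(z) = -300 - 975 = -1275)
o = -1875228 (o = -1*1875228 = -1875228)
o - x(-6*(-44)) = -1875228 - 1*(-1275) = -1875228 + 1275 = -1873953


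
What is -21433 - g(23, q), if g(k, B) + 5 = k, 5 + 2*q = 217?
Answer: -21451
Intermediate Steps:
q = 106 (q = -5/2 + (½)*217 = -5/2 + 217/2 = 106)
g(k, B) = -5 + k
-21433 - g(23, q) = -21433 - (-5 + 23) = -21433 - 1*18 = -21433 - 18 = -21451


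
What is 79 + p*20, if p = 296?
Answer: 5999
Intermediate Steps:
79 + p*20 = 79 + 296*20 = 79 + 5920 = 5999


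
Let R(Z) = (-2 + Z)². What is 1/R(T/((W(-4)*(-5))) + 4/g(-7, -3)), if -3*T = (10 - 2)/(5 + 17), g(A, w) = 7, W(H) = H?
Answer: 1334025/2745649 ≈ 0.48587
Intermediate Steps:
T = -4/33 (T = -(10 - 2)/(3*(5 + 17)) = -8/(3*22) = -⅓*4/11 = -4/33 ≈ -0.12121)
1/R(T/((W(-4)*(-5))) + 4/g(-7, -3)) = 1/((-2 + (-4/(33*((-4*(-5)))) + 4/7))²) = 1/((-2 + (-4/33/20 + 4*(⅐)))²) = 1/((-2 + (-4/33*1/20 + 4/7))²) = 1/((-2 + (-1/165 + 4/7))²) = 1/((-2 + 653/1155)²) = 1/((-1657/1155)²) = 1/(2745649/1334025) = 1334025/2745649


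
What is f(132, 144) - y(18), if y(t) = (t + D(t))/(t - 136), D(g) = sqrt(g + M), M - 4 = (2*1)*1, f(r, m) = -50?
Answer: -2941/59 + sqrt(6)/59 ≈ -49.806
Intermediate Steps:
M = 6 (M = 4 + (2*1)*1 = 4 + 2*1 = 4 + 2 = 6)
D(g) = sqrt(6 + g) (D(g) = sqrt(g + 6) = sqrt(6 + g))
y(t) = (t + sqrt(6 + t))/(-136 + t) (y(t) = (t + sqrt(6 + t))/(t - 136) = (t + sqrt(6 + t))/(-136 + t))
f(132, 144) - y(18) = -50 - (18 + sqrt(6 + 18))/(-136 + 18) = -50 - (18 + sqrt(24))/(-118) = -50 - (-1)*(18 + 2*sqrt(6))/118 = -50 - (-9/59 - sqrt(6)/59) = -50 + (9/59 + sqrt(6)/59) = -2941/59 + sqrt(6)/59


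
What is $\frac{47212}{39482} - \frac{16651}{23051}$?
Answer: $\frac{215434515}{455049791} \approx 0.47343$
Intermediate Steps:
$\frac{47212}{39482} - \frac{16651}{23051} = 47212 \cdot \frac{1}{39482} - \frac{16651}{23051} = \frac{23606}{19741} - \frac{16651}{23051} = \frac{215434515}{455049791}$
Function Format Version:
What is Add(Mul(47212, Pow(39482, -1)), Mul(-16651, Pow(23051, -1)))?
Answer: Rational(215434515, 455049791) ≈ 0.47343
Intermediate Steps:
Add(Mul(47212, Pow(39482, -1)), Mul(-16651, Pow(23051, -1))) = Add(Mul(47212, Rational(1, 39482)), Mul(-16651, Rational(1, 23051))) = Add(Rational(23606, 19741), Rational(-16651, 23051)) = Rational(215434515, 455049791)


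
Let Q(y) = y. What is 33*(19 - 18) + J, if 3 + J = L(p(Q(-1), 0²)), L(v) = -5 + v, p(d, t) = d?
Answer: 24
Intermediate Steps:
J = -9 (J = -3 + (-5 - 1) = -3 - 6 = -9)
33*(19 - 18) + J = 33*(19 - 18) - 9 = 33*1 - 9 = 33 - 9 = 24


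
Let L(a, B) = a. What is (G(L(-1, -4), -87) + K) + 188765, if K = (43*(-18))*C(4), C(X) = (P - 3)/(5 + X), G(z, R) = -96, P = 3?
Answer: 188669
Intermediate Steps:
C(X) = 0 (C(X) = (3 - 3)/(5 + X) = 0/(5 + X) = 0)
K = 0 (K = (43*(-18))*0 = -774*0 = 0)
(G(L(-1, -4), -87) + K) + 188765 = (-96 + 0) + 188765 = -96 + 188765 = 188669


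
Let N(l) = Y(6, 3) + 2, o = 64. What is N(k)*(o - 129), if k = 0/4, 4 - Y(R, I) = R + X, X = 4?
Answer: 260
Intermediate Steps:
Y(R, I) = -R (Y(R, I) = 4 - (R + 4) = 4 - (4 + R) = 4 + (-4 - R) = -R)
k = 0 (k = 0*(¼) = 0)
N(l) = -4 (N(l) = -1*6 + 2 = -6 + 2 = -4)
N(k)*(o - 129) = -4*(64 - 129) = -4*(-65) = 260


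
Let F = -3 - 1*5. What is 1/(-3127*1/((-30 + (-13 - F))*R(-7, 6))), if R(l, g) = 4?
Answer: 140/3127 ≈ 0.044771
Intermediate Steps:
F = -8 (F = -3 - 5 = -8)
1/(-3127*1/((-30 + (-13 - F))*R(-7, 6))) = 1/(-3127*1/(4*(-30 + (-13 - 1*(-8))))) = 1/(-3127*1/(4*(-30 + (-13 + 8)))) = 1/(-3127*1/(4*(-30 - 5))) = 1/(-3127/((-35*4))) = 1/(-3127/(-140)) = 1/(-3127*(-1/140)) = 1/(3127/140) = 140/3127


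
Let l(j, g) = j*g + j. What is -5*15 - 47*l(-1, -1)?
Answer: -75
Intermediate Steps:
l(j, g) = j + g*j (l(j, g) = g*j + j = j + g*j)
-5*15 - 47*l(-1, -1) = -5*15 - (-47)*(1 - 1) = -75 - (-47)*0 = -75 - 47*0 = -75 + 0 = -75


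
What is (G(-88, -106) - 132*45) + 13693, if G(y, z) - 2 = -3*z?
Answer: 8073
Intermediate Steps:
G(y, z) = 2 - 3*z
(G(-88, -106) - 132*45) + 13693 = ((2 - 3*(-106)) - 132*45) + 13693 = ((2 + 318) - 5940) + 13693 = (320 - 5940) + 13693 = -5620 + 13693 = 8073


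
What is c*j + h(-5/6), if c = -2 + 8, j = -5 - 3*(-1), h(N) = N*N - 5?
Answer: -587/36 ≈ -16.306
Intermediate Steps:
h(N) = -5 + N² (h(N) = N² - 5 = -5 + N²)
j = -2 (j = -5 + 3 = -2)
c = 6
c*j + h(-5/6) = 6*(-2) + (-5 + (-5/6)²) = -12 + (-5 + (-5*⅙)²) = -12 + (-5 + (-⅚)²) = -12 + (-5 + 25/36) = -12 - 155/36 = -587/36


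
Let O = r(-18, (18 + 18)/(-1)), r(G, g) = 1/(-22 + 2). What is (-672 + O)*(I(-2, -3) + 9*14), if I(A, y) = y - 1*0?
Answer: -1653243/20 ≈ -82662.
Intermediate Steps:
I(A, y) = y (I(A, y) = y + 0 = y)
r(G, g) = -1/20 (r(G, g) = 1/(-20) = -1/20)
O = -1/20 ≈ -0.050000
(-672 + O)*(I(-2, -3) + 9*14) = (-672 - 1/20)*(-3 + 9*14) = -13441*(-3 + 126)/20 = -13441/20*123 = -1653243/20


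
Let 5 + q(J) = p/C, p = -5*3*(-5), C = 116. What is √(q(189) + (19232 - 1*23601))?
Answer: I*√14711961/58 ≈ 66.131*I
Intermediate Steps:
p = 75 (p = -15*(-5) = 75)
q(J) = -505/116 (q(J) = -5 + 75/116 = -505/116)
√(q(189) + (19232 - 1*23601)) = √(-505/116 + (19232 - 1*23601)) = √(-505/116 + (19232 - 23601)) = √(-505/116 - 4369) = √(-507309/116) = I*√14711961/58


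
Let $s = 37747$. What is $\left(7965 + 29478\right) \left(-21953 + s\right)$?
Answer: $591374742$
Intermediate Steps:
$\left(7965 + 29478\right) \left(-21953 + s\right) = \left(7965 + 29478\right) \left(-21953 + 37747\right) = 37443 \cdot 15794 = 591374742$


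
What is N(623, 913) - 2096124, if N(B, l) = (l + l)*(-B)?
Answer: -3233722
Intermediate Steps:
N(B, l) = -2*B*l (N(B, l) = (2*l)*(-B) = -2*B*l)
N(623, 913) - 2096124 = -2*623*913 - 2096124 = -1137598 - 2096124 = -3233722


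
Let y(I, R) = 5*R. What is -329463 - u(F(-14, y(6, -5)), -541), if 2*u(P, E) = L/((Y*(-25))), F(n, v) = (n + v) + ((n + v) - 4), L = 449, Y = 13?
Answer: -214150501/650 ≈ -3.2946e+5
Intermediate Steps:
F(n, v) = -4 + 2*n + 2*v (F(n, v) = (n + v) + (-4 + n + v) = -4 + 2*n + 2*v)
u(P, E) = -449/650 (u(P, E) = (449/((13*(-25))))/2 = (449/(-325))/2 = (449*(-1/325))/2 = (½)*(-449/325) = -449/650)
-329463 - u(F(-14, y(6, -5)), -541) = -329463 - 1*(-449/650) = -329463 + 449/650 = -214150501/650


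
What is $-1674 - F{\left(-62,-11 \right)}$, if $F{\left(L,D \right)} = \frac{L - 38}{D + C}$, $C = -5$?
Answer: $- \frac{6721}{4} \approx -1680.3$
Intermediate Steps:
$F{\left(L,D \right)} = \frac{-38 + L}{-5 + D}$ ($F{\left(L,D \right)} = \frac{L - 38}{D - 5} = \frac{-38 + L}{-5 + D}$)
$-1674 - F{\left(-62,-11 \right)} = -1674 - \frac{-38 - 62}{-5 - 11} = -1674 - \frac{1}{-16} \left(-100\right) = -1674 - \left(- \frac{1}{16}\right) \left(-100\right) = -1674 - \frac{25}{4} = - \frac{6721}{4}$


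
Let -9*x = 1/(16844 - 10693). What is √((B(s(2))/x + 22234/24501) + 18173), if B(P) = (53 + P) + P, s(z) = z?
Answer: 2*I*√470827877023014/24501 ≈ 1771.2*I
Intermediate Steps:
B(P) = 53 + 2*P
x = -1/55359 (x = -1/(9*(16844 - 10693)) = -⅑/6151 = -⅑*1/6151 = -1/55359 ≈ -1.8064e-5)
√((B(s(2))/x + 22234/24501) + 18173) = √(((53 + 2*2)/(-1/55359) + 22234/24501) + 18173) = √(((53 + 4)*(-55359) + 22234*(1/24501)) + 18173) = √((57*(-55359) + 22234/24501) + 18173) = √((-3155463 + 22234/24501) + 18173) = √(-77311976729/24501 + 18173) = √(-76866720056/24501) = 2*I*√470827877023014/24501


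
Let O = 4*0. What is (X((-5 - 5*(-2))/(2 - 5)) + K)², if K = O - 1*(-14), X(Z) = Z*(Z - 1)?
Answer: 27556/81 ≈ 340.20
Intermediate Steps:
O = 0
X(Z) = Z*(-1 + Z)
K = 14 (K = 0 - 1*(-14) = 0 + 14 = 14)
(X((-5 - 5*(-2))/(2 - 5)) + K)² = (((-5 - 5*(-2))/(2 - 5))*(-1 + (-5 - 5*(-2))/(2 - 5)) + 14)² = (((-5 + 10)/(-3))*(-1 + (-5 + 10)/(-3)) + 14)² = ((5*(-⅓))*(-1 + 5*(-⅓)) + 14)² = (-5*(-1 - 5/3)/3 + 14)² = (-5/3*(-8/3) + 14)² = (40/9 + 14)² = (166/9)² = 27556/81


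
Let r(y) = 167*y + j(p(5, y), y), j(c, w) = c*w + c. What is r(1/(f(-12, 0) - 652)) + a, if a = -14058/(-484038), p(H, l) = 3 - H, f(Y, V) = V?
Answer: -38993667/17532932 ≈ -2.2240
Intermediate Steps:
j(c, w) = c + c*w
r(y) = -2 + 165*y (r(y) = 167*y + (3 - 1*5)*(1 + y) = 167*y + (3 - 5)*(1 + y) = 167*y - 2*(1 + y) = 167*y + (-2 - 2*y) = -2 + 165*y)
a = 781/26891 (a = -14058*(-1/484038) = 781/26891 ≈ 0.029043)
r(1/(f(-12, 0) - 652)) + a = (-2 + 165/(0 - 652)) + 781/26891 = (-2 + 165/(-652)) + 781/26891 = (-2 + 165*(-1/652)) + 781/26891 = (-2 - 165/652) + 781/26891 = -1469/652 + 781/26891 = -38993667/17532932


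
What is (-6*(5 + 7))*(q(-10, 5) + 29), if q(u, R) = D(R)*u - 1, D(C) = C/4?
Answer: -1116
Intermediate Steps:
D(C) = C/4 (D(C) = C*(¼) = C/4)
q(u, R) = -1 + R*u/4 (q(u, R) = (R/4)*u - 1 = R*u/4 - 1 = -1 + R*u/4)
(-6*(5 + 7))*(q(-10, 5) + 29) = (-6*(5 + 7))*((-1 + (¼)*5*(-10)) + 29) = (-6*12)*((-1 - 25/2) + 29) = -72*(-27/2 + 29) = -72*31/2 = -1116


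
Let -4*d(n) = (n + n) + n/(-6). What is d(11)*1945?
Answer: -235345/24 ≈ -9806.0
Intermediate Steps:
d(n) = -11*n/24 (d(n) = -((n + n) + n/(-6))/4 = -(2*n + n*(-⅙))/4 = -(2*n - n/6)/4 = -11*n/24)
d(11)*1945 = -11/24*11*1945 = -121/24*1945 = -235345/24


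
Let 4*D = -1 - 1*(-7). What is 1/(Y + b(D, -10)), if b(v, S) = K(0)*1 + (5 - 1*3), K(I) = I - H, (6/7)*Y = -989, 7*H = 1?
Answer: -42/48383 ≈ -0.00086807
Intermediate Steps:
H = ⅐ (H = (⅐)*1 = ⅐ ≈ 0.14286)
D = 3/2 (D = (-1 - 1*(-7))/4 = (-1 + 7)/4 = (¼)*6 = 3/2 ≈ 1.5000)
Y = -6923/6 (Y = (7/6)*(-989) = -6923/6 ≈ -1153.8)
K(I) = -⅐ + I (K(I) = I - 1*⅐ = I - ⅐ = -⅐ + I)
b(v, S) = 13/7 (b(v, S) = (-⅐ + 0)*1 + (5 - 1*3) = -⅐*1 + (5 - 3) = -⅐ + 2 = 13/7)
1/(Y + b(D, -10)) = 1/(-6923/6 + 13/7) = 1/(-48383/42) = -42/48383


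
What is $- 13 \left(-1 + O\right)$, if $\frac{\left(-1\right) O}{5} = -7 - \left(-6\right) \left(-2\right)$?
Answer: $-1222$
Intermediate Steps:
$O = 95$ ($O = - 5 \left(-7 - \left(-6\right) \left(-2\right)\right) = - 5 \left(-7 - 12\right) = \left(-5\right) \left(-19\right) = 95$)
$- 13 \left(-1 + O\right) = - 13 \left(-1 + 95\right) = \left(-13\right) 94 = -1222$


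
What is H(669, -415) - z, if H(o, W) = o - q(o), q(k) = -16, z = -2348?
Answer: 3033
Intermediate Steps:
H(o, W) = 16 + o (H(o, W) = o - 1*(-16) = o + 16 = 16 + o)
H(669, -415) - z = (16 + 669) - 1*(-2348) = 685 + 2348 = 3033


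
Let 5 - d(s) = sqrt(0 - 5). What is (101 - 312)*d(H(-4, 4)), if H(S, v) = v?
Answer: -1055 + 211*I*sqrt(5) ≈ -1055.0 + 471.81*I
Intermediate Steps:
d(s) = 5 - I*sqrt(5) (d(s) = 5 - sqrt(0 - 5) = 5 - sqrt(-5) = 5 - I*sqrt(5))
(101 - 312)*d(H(-4, 4)) = (101 - 312)*(5 - I*sqrt(5)) = -211*(5 - I*sqrt(5)) = -1055 + 211*I*sqrt(5)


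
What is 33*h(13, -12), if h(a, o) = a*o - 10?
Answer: -5478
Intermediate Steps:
h(a, o) = -10 + a*o
33*h(13, -12) = 33*(-10 + 13*(-12)) = 33*(-10 - 156) = 33*(-166) = -5478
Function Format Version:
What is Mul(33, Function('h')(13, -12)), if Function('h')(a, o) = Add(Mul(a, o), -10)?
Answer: -5478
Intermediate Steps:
Function('h')(a, o) = Add(-10, Mul(a, o))
Mul(33, Function('h')(13, -12)) = Mul(33, Add(-10, Mul(13, -12))) = Mul(33, Add(-10, -156)) = Mul(33, -166) = -5478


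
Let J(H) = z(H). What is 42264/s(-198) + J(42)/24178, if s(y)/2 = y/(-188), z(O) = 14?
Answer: 34651785/1727 ≈ 20065.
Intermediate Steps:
s(y) = -y/94 (s(y) = 2*(y/(-188)) = 2*(y*(-1/188)) = 2*(-y/188) = -y/94)
J(H) = 14
42264/s(-198) + J(42)/24178 = 42264/((-1/94*(-198))) + 14/24178 = 42264/(99/47) + 14*(1/24178) = 42264*(47/99) + 1/1727 = 220712/11 + 1/1727 = 34651785/1727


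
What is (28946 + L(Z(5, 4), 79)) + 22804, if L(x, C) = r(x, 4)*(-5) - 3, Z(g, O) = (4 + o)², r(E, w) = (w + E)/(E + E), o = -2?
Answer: 51742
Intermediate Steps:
r(E, w) = (E + w)/(2*E) (r(E, w) = (E + w)/((2*E)) = (E + w)*(1/(2*E)) = (E + w)/(2*E))
Z(g, O) = 4 (Z(g, O) = (4 - 2)² = 2² = 4)
L(x, C) = -3 - 5*(4 + x)/(2*x) (L(x, C) = ((x + 4)/(2*x))*(-5) - 3 = ((4 + x)/(2*x))*(-5) - 3 = -5*(4 + x)/(2*x) - 3 = -3 - 5*(4 + x)/(2*x))
(28946 + L(Z(5, 4), 79)) + 22804 = (28946 + (-11/2 - 10/4)) + 22804 = (28946 + (-11/2 - 10*¼)) + 22804 = (28946 + (-11/2 - 5/2)) + 22804 = (28946 - 8) + 22804 = 28938 + 22804 = 51742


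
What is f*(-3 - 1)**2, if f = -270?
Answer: -4320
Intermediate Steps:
f*(-3 - 1)**2 = -270*(-3 - 1)**2 = -270*(-4)**2 = -270*16 = -4320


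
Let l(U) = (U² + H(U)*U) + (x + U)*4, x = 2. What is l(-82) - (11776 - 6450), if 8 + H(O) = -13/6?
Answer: 5735/3 ≈ 1911.7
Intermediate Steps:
H(O) = -61/6 (H(O) = -8 - 13/6 = -61/6)
l(U) = 8 + U² - 37*U/6 (l(U) = (U² - 61*U/6) + (2 + U)*4 = (U² - 61*U/6) + (8 + 4*U) = 8 + U² - 37*U/6)
l(-82) - (11776 - 6450) = (8 + (-82)² - 37/6*(-82)) - (11776 - 6450) = (8 + 6724 + 1517/3) - 1*5326 = 21713/3 - 5326 = 5735/3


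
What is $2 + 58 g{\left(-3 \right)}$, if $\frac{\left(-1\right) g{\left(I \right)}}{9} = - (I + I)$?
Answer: $-3130$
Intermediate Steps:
$g{\left(I \right)} = 18 I$ ($g{\left(I \right)} = - 9 \left(- (I + I)\right) = - 9 \left(- 2 I\right) = 18 I$)
$2 + 58 g{\left(-3 \right)} = 2 + 58 \cdot 18 \left(-3\right) = 2 + 58 \left(-54\right) = 2 - 3132 = -3130$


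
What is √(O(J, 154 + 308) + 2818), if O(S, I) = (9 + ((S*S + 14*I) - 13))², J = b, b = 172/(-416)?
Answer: √4888642862901937/10816 ≈ 6464.4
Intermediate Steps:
b = -43/104 (b = 172*(-1/416) = -43/104 ≈ -0.41346)
J = -43/104 ≈ -0.41346
O(S, I) = (-4 + S² + 14*I)² (O(S, I) = (9 + ((S² + 14*I) - 13))² = (9 + (-13 + S² + 14*I))² = (-4 + S² + 14*I)²)
√(O(J, 154 + 308) + 2818) = √((-4 + (-43/104)² + 14*(154 + 308))² + 2818) = √((-4 + 1849/10816 + 14*462)² + 2818) = √((-4 + 1849/10816 + 6468)² + 2818) = √((69916473/10816)² + 2818) = √(4888313196759729/116985856 + 2818) = √(4888642862901937/116985856) = √4888642862901937/10816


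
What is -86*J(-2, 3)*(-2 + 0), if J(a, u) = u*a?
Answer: -1032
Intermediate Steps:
J(a, u) = a*u
-86*J(-2, 3)*(-2 + 0) = -86*(-2*3)*(-2 + 0) = -(-516)*(-2) = -86*12 = -1032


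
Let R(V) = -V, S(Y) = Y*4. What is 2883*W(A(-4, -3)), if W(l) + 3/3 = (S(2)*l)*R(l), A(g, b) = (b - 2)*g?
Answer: -9228483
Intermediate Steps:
S(Y) = 4*Y
A(g, b) = g*(-2 + b) (A(g, b) = (-2 + b)*g = g*(-2 + b))
W(l) = -1 - 8*l² (W(l) = -1 + ((4*2)*l)*(-l) = -1 + (8*l)*(-l) = -1 - 8*l²)
2883*W(A(-4, -3)) = 2883*(-1 - 8*16*(-2 - 3)²) = 2883*(-1 - 8*(-4*(-5))²) = 2883*(-1 - 8*20²) = 2883*(-1 - 8*400) = 2883*(-1 - 3200) = 2883*(-3201) = -9228483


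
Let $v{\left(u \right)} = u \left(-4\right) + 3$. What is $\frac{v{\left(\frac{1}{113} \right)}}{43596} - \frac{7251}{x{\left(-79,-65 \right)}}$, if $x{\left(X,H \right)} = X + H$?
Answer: $\frac{992249933}{19705392} \approx 50.354$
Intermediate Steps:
$x{\left(X,H \right)} = H + X$
$v{\left(u \right)} = 3 - 4 u$ ($v{\left(u \right)} = - 4 u + 3 = 3 - 4 u$)
$\frac{v{\left(\frac{1}{113} \right)}}{43596} - \frac{7251}{x{\left(-79,-65 \right)}} = \frac{3 - \frac{4}{113}}{43596} - \frac{7251}{-65 - 79} = \left(3 - \frac{4}{113}\right) \frac{1}{43596} - \frac{7251}{-144} = \left(3 - \frac{4}{113}\right) \frac{1}{43596} - - \frac{2417}{48} = \frac{335}{113} \cdot \frac{1}{43596} + \frac{2417}{48} = \frac{335}{4926348} + \frac{2417}{48} = \frac{992249933}{19705392}$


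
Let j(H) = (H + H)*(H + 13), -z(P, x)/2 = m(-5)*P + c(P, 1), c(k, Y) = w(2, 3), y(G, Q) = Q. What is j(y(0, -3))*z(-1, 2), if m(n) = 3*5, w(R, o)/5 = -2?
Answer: -3000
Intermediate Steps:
w(R, o) = -10 (w(R, o) = 5*(-2) = -10)
m(n) = 15
c(k, Y) = -10
z(P, x) = 20 - 30*P (z(P, x) = -2*(15*P - 10) = -2*(-10 + 15*P) = 20 - 30*P)
j(H) = 2*H*(13 + H) (j(H) = (2*H)*(13 + H) = 2*H*(13 + H))
j(y(0, -3))*z(-1, 2) = (2*(-3)*(13 - 3))*(20 - 30*(-1)) = (2*(-3)*10)*(20 + 30) = -60*50 = -3000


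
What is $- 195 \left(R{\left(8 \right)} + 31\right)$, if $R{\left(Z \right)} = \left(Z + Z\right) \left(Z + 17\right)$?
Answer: $-84045$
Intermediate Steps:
$R{\left(Z \right)} = 2 Z \left(17 + Z\right)$
$- 195 \left(R{\left(8 \right)} + 31\right) = - 195 \left(2 \cdot 8 \left(17 + 8\right) + 31\right) = - 195 \left(2 \cdot 8 \cdot 25 + 31\right) = - 195 \left(400 + 31\right) = \left(-195\right) 431 = -84045$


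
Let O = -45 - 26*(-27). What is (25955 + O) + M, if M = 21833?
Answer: 48445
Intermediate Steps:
O = 657 (O = -45 + 702 = 657)
(25955 + O) + M = (25955 + 657) + 21833 = 26612 + 21833 = 48445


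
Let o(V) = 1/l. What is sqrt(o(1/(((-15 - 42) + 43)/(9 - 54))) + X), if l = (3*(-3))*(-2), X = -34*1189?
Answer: I*sqrt(1455334)/6 ≈ 201.06*I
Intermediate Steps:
X = -40426
l = 18 (l = -9*(-2) = 18)
o(V) = 1/18
sqrt(o(1/(((-15 - 42) + 43)/(9 - 54))) + X) = sqrt(1/18 - 40426) = sqrt(-727667/18) = I*sqrt(1455334)/6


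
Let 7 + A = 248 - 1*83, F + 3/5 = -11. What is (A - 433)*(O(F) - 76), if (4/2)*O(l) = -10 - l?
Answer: 20680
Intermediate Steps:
F = -58/5 (F = -⅗ - 11 = -58/5 ≈ -11.600)
O(l) = -5 - l/2 (O(l) = (-10 - l)/2 = -5 - l/2)
A = 158 (A = -7 + (248 - 1*83) = -7 + (248 - 83) = -7 + 165 = 158)
(A - 433)*(O(F) - 76) = (158 - 433)*((-5 - ½*(-58/5)) - 76) = -275*((-5 + 29/5) - 76) = -275*(⅘ - 76) = -275*(-376/5) = 20680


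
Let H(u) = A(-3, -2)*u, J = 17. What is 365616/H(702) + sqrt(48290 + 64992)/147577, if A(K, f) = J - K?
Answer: 5078/195 + sqrt(113282)/147577 ≈ 26.043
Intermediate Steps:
A(K, f) = 17 - K
H(u) = 20*u (H(u) = (17 - 1*(-3))*u = (17 + 3)*u = 20*u)
365616/H(702) + sqrt(48290 + 64992)/147577 = 365616/((20*702)) + sqrt(48290 + 64992)/147577 = 365616/14040 + sqrt(113282)*(1/147577) = 365616*(1/14040) + sqrt(113282)/147577 = 5078/195 + sqrt(113282)/147577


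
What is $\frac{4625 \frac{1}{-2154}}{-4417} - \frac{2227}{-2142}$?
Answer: $\frac{14844587}{14271327} \approx 1.0402$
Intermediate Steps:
$\frac{4625 \frac{1}{-2154}}{-4417} - \frac{2227}{-2142} = 4625 \left(- \frac{1}{2154}\right) \left(- \frac{1}{4417}\right) - - \frac{131}{126} = \left(- \frac{4625}{2154}\right) \left(- \frac{1}{4417}\right) + \frac{131}{126} = \frac{4625}{9514218} + \frac{131}{126} = \frac{14844587}{14271327}$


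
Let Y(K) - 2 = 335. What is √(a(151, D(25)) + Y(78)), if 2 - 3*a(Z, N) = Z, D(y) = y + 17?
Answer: √2586/3 ≈ 16.951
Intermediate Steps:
D(y) = 17 + y
a(Z, N) = ⅔ - Z/3
Y(K) = 337 (Y(K) = 2 + 335 = 337)
√(a(151, D(25)) + Y(78)) = √((⅔ - ⅓*151) + 337) = √((⅔ - 151/3) + 337) = √(-149/3 + 337) = √(862/3) = √2586/3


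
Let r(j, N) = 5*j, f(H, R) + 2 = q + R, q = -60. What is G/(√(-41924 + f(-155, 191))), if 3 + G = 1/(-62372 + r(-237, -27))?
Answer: 190672*I*√41795/2656364815 ≈ 0.014674*I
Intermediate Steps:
f(H, R) = -62 + R (f(H, R) = -2 + (-60 + R) = -62 + R)
G = -190672/63557 (G = -3 + 1/(-62372 + 5*(-237)) = -3 + 1/(-62372 - 1185) = -3 + 1/(-63557) = -3 - 1/63557 = -190672/63557 ≈ -3.0000)
G/(√(-41924 + f(-155, 191))) = -190672/(63557*√(-41924 + (-62 + 191))) = -190672/(63557*√(-41924 + 129)) = -190672*(-I*√41795/41795)/63557 = -(-190672)*I*√41795/2656364815 = 190672*I*√41795/2656364815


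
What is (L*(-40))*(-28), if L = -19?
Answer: -21280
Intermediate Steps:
(L*(-40))*(-28) = -19*(-40)*(-28) = 760*(-28) = -21280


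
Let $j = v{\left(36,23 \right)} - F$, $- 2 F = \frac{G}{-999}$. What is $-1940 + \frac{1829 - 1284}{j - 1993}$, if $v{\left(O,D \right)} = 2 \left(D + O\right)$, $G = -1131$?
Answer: $- \frac{2422206590}{1248373} \approx -1940.3$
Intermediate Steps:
$F = - \frac{377}{666}$ ($F = - \frac{\left(-1131\right) \frac{1}{-999}}{2} = - \frac{\left(-1131\right) \left(- \frac{1}{999}\right)}{2} = \left(- \frac{1}{2}\right) \frac{377}{333} = - \frac{377}{666} \approx -0.56607$)
$v{\left(O,D \right)} = 2 D + 2 O$
$j = \frac{78965}{666}$ ($j = \left(2 \cdot 23 + 2 \cdot 36\right) - - \frac{377}{666} = \left(46 + 72\right) + \frac{377}{666} = 118 + \frac{377}{666} = \frac{78965}{666} \approx 118.57$)
$-1940 + \frac{1829 - 1284}{j - 1993} = -1940 + \frac{1829 - 1284}{\frac{78965}{666} - 1993} = -1940 + \frac{545}{- \frac{1248373}{666}} = -1940 + 545 \left(- \frac{666}{1248373}\right) = -1940 - \frac{362970}{1248373} = - \frac{2422206590}{1248373}$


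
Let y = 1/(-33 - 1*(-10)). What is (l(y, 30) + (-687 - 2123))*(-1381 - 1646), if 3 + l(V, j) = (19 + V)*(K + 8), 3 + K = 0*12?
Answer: 189245013/23 ≈ 8.2280e+6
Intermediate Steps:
K = -3 (K = -3 + 0*12 = -3 + 0 = -3)
y = -1/23 (y = 1/(-33 + 10) = 1/(-23) = -1/23 ≈ -0.043478)
l(V, j) = 92 + 5*V (l(V, j) = -3 + (19 + V)*(-3 + 8) = -3 + (19 + V)*5 = -3 + (95 + 5*V) = 92 + 5*V)
(l(y, 30) + (-687 - 2123))*(-1381 - 1646) = ((92 + 5*(-1/23)) + (-687 - 2123))*(-1381 - 1646) = ((92 - 5/23) - 2810)*(-3027) = (2111/23 - 2810)*(-3027) = -62519/23*(-3027) = 189245013/23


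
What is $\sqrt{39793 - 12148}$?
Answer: $\sqrt{27645} \approx 166.27$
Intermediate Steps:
$\sqrt{39793 - 12148} = \sqrt{27645}$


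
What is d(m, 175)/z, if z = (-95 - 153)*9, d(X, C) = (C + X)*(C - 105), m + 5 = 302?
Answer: -4130/279 ≈ -14.803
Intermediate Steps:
m = 297 (m = -5 + 302 = 297)
d(X, C) = (-105 + C)*(C + X) (d(X, C) = (C + X)*(-105 + C) = (-105 + C)*(C + X))
z = -2232 (z = -248*9 = -2232)
d(m, 175)/z = (175**2 - 105*175 - 105*297 + 175*297)/(-2232) = (30625 - 18375 - 31185 + 51975)*(-1/2232) = 33040*(-1/2232) = -4130/279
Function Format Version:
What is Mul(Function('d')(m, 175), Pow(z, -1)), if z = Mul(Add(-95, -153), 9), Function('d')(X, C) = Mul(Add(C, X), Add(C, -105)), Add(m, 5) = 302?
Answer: Rational(-4130, 279) ≈ -14.803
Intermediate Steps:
m = 297 (m = Add(-5, 302) = 297)
Function('d')(X, C) = Mul(Add(-105, C), Add(C, X)) (Function('d')(X, C) = Mul(Add(C, X), Add(-105, C)) = Mul(Add(-105, C), Add(C, X)))
z = -2232 (z = Mul(-248, 9) = -2232)
Mul(Function('d')(m, 175), Pow(z, -1)) = Mul(Add(Pow(175, 2), Mul(-105, 175), Mul(-105, 297), Mul(175, 297)), Pow(-2232, -1)) = Mul(Add(30625, -18375, -31185, 51975), Rational(-1, 2232)) = Mul(33040, Rational(-1, 2232)) = Rational(-4130, 279)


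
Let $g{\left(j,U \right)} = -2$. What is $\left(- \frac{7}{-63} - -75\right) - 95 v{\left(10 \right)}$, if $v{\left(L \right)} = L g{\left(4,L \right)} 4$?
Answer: $\frac{69076}{9} \approx 7675.1$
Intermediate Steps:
$v{\left(L \right)} = - 8 L$ ($v{\left(L \right)} = L \left(-2\right) 4 = - 2 L 4 = - 8 L$)
$\left(- \frac{7}{-63} - -75\right) - 95 v{\left(10 \right)} = \left(- \frac{7}{-63} - -75\right) - 95 \left(\left(-8\right) 10\right) = \left(\left(-7\right) \left(- \frac{1}{63}\right) + 75\right) - -7600 = \left(\frac{1}{9} + 75\right) + 7600 = \frac{676}{9} + 7600 = \frac{69076}{9}$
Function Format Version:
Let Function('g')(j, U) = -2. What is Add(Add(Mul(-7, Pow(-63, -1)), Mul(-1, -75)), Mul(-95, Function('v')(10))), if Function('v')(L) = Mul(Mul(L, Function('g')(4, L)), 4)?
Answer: Rational(69076, 9) ≈ 7675.1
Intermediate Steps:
Function('v')(L) = Mul(-8, L) (Function('v')(L) = Mul(Mul(L, -2), 4) = Mul(Mul(-2, L), 4) = Mul(-8, L))
Add(Add(Mul(-7, Pow(-63, -1)), Mul(-1, -75)), Mul(-95, Function('v')(10))) = Add(Add(Mul(-7, Pow(-63, -1)), Mul(-1, -75)), Mul(-95, Mul(-8, 10))) = Add(Add(Mul(-7, Rational(-1, 63)), 75), Mul(-95, -80)) = Add(Add(Rational(1, 9), 75), 7600) = Add(Rational(676, 9), 7600) = Rational(69076, 9)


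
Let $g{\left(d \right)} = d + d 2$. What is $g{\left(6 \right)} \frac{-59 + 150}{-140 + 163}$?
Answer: $\frac{1638}{23} \approx 71.217$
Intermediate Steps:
$g{\left(d \right)} = 3 d$ ($g{\left(d \right)} = d + 2 d = 3 d$)
$g{\left(6 \right)} \frac{-59 + 150}{-140 + 163} = 3 \cdot 6 \frac{-59 + 150}{-140 + 163} = 18 \cdot \frac{91}{23} = \frac{1638}{23}$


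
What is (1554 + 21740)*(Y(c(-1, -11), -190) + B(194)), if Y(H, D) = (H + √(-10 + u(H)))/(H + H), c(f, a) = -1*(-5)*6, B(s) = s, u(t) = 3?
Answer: 4530683 + 11647*I*√7/30 ≈ 4.5307e+6 + 1027.2*I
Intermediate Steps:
c(f, a) = 30 (c(f, a) = 5*6 = 30)
Y(H, D) = (H + I*√7)/(2*H) (Y(H, D) = (H + √(-10 + 3))/(H + H) = (H + √(-7))/((2*H)) = (H + I*√7)*(1/(2*H)) = (H + I*√7)/(2*H))
(1554 + 21740)*(Y(c(-1, -11), -190) + B(194)) = (1554 + 21740)*((½)*(30 + I*√7)/30 + 194) = 23294*((½)*(1/30)*(30 + I*√7) + 194) = 23294*((½ + I*√7/60) + 194) = 23294*(389/2 + I*√7/60) = 4530683 + 11647*I*√7/30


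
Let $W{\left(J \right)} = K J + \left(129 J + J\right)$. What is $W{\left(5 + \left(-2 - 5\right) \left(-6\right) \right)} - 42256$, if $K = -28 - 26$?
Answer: $-38684$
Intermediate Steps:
$K = -54$ ($K = -28 - 26 = -54$)
$W{\left(J \right)} = 76 J$ ($W{\left(J \right)} = - 54 J + \left(129 J + J\right) = - 54 J + 130 J = 76 J$)
$W{\left(5 + \left(-2 - 5\right) \left(-6\right) \right)} - 42256 = 76 \left(5 + \left(-2 - 5\right) \left(-6\right)\right) - 42256 = 76 \left(5 - -42\right) - 42256 = 76 \left(5 + 42\right) - 42256 = 76 \cdot 47 - 42256 = 3572 - 42256 = -38684$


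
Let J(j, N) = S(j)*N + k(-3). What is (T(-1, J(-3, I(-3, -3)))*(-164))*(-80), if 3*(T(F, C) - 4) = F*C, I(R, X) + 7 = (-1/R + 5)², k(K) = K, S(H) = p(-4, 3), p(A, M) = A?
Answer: 11899840/27 ≈ 4.4074e+5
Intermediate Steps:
S(H) = -4
I(R, X) = -7 + (5 - 1/R)² (I(R, X) = -7 + (-1/R + 5)² = -7 + (5 - 1/R)²)
J(j, N) = -3 - 4*N (J(j, N) = -4*N - 3 = -3 - 4*N)
T(F, C) = 4 + C*F/3 (T(F, C) = 4 + (F*C)/3 = 4 + (C*F)/3 = 4 + C*F/3)
(T(-1, J(-3, I(-3, -3)))*(-164))*(-80) = ((4 + (⅓)*(-3 - 4*(18 + (-3)⁻² - 10/(-3)))*(-1))*(-164))*(-80) = ((4 + (⅓)*(-3 - 4*(18 + ⅑ - 10*(-⅓)))*(-1))*(-164))*(-80) = ((4 + (⅓)*(-3 - 4*(18 + ⅑ + 10/3))*(-1))*(-164))*(-80) = ((4 + (⅓)*(-3 - 4*193/9)*(-1))*(-164))*(-80) = ((4 + (⅓)*(-3 - 772/9)*(-1))*(-164))*(-80) = ((4 + (⅓)*(-799/9)*(-1))*(-164))*(-80) = ((4 + 799/27)*(-164))*(-80) = ((907/27)*(-164))*(-80) = -148748/27*(-80) = 11899840/27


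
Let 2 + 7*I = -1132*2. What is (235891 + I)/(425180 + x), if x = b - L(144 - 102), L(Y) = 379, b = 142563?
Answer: 1648971/3971548 ≈ 0.41520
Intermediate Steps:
x = 142184 (x = 142563 - 1*379 = 142563 - 379 = 142184)
I = -2266/7 (I = -2/7 + (-1132*2)/7 = -2/7 + (⅐)*(-2264) = -2/7 - 2264/7 = -2266/7 ≈ -323.71)
(235891 + I)/(425180 + x) = (235891 - 2266/7)/(425180 + 142184) = (1648971/7)/567364 = (1648971/7)*(1/567364) = 1648971/3971548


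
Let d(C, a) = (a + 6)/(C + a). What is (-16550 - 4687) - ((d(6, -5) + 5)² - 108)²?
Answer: -26421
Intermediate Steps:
d(C, a) = (6 + a)/(C + a)
(-16550 - 4687) - ((d(6, -5) + 5)² - 108)² = (-16550 - 4687) - (((6 - 5)/(6 - 5) + 5)² - 108)² = -21237 - ((1/1 + 5)² - 108)² = -21237 - ((1*1 + 5)² - 108)² = -21237 - ((1 + 5)² - 108)² = -21237 - (6² - 108)² = -21237 - (36 - 108)² = -21237 - 1*(-72)² = -21237 - 1*5184 = -21237 - 5184 = -26421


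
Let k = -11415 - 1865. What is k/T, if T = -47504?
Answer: 830/2969 ≈ 0.27956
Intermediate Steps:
k = -13280
k/T = -13280/(-47504) = -13280*(-1/47504) = 830/2969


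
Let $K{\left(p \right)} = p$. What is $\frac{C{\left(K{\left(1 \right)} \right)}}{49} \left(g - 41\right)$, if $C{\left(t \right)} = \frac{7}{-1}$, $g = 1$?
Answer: $\frac{40}{7} \approx 5.7143$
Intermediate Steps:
$C{\left(t \right)} = -7$ ($C{\left(t \right)} = 7 \left(-1\right) = -7$)
$\frac{C{\left(K{\left(1 \right)} \right)}}{49} \left(g - 41\right) = - \frac{7}{49} \left(1 - 41\right) = \left(-7\right) \frac{1}{49} \left(-40\right) = \left(- \frac{1}{7}\right) \left(-40\right) = \frac{40}{7}$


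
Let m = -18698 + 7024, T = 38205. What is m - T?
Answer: -49879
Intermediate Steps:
m = -11674
m - T = -11674 - 1*38205 = -11674 - 38205 = -49879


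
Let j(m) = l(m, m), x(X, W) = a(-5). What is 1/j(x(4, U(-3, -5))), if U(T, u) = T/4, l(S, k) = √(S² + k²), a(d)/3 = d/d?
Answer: √2/6 ≈ 0.23570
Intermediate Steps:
a(d) = 3 (a(d) = 3*(d/d) = 3*1 = 3)
U(T, u) = T/4 (U(T, u) = T*(¼) = T/4)
x(X, W) = 3
j(m) = √2*√(m²) (j(m) = √(m² + m²) = √(2*m²) = √2*√(m²))
1/j(x(4, U(-3, -5))) = 1/(√2*√(3²)) = 1/(√2*√9) = 1/(√2*3) = 1/(3*√2) = √2/6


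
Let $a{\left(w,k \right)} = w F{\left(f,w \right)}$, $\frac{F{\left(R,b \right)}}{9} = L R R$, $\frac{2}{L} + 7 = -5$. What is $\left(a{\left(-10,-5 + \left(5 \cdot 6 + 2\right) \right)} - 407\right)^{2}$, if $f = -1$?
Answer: $153664$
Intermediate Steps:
$L = - \frac{1}{6}$ ($L = \frac{2}{-7 - 5} = \frac{2}{-12} = 2 \left(- \frac{1}{12}\right) = - \frac{1}{6} \approx -0.16667$)
$F{\left(R,b \right)} = - \frac{3 R^{2}}{2}$ ($F{\left(R,b \right)} = 9 - \frac{R}{6} R = 9 \left(- \frac{R^{2}}{6}\right) = - \frac{3 R^{2}}{2}$)
$a{\left(w,k \right)} = - \frac{3 w}{2}$ ($a{\left(w,k \right)} = w \left(- \frac{3 \left(-1\right)^{2}}{2}\right) = w \left(\left(- \frac{3}{2}\right) 1\right) = w \left(- \frac{3}{2}\right) = - \frac{3 w}{2}$)
$\left(a{\left(-10,-5 + \left(5 \cdot 6 + 2\right) \right)} - 407\right)^{2} = \left(\left(- \frac{3}{2}\right) \left(-10\right) - 407\right)^{2} = \left(15 - 407\right)^{2} = \left(-392\right)^{2} = 153664$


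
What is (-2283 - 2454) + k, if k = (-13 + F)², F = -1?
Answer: -4541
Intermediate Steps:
k = 196 (k = (-13 - 1)² = (-14)² = 196)
(-2283 - 2454) + k = (-2283 - 2454) + 196 = -4737 + 196 = -4541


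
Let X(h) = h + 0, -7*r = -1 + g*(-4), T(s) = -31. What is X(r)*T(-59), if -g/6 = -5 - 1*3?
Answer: -5983/7 ≈ -854.71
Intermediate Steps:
g = 48 (g = -6*(-5 - 1*3) = -6*(-5 - 3) = -6*(-8) = 48)
r = 193/7 (r = -(-1 + 48*(-4))/7 = -(-1 - 192)/7 = -⅐*(-193) = 193/7 ≈ 27.571)
X(h) = h
X(r)*T(-59) = (193/7)*(-31) = -5983/7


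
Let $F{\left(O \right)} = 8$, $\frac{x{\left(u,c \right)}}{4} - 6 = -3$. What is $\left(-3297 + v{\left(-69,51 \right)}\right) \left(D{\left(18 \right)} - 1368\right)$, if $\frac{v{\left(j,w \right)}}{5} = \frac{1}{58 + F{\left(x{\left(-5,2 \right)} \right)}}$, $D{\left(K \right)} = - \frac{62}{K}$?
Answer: $\frac{2685799771}{594} \approx 4.5216 \cdot 10^{6}$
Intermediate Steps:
$x{\left(u,c \right)} = 12$ ($x{\left(u,c \right)} = 24 + 4 \left(-3\right) = 24 - 12 = 12$)
$v{\left(j,w \right)} = \frac{5}{66}$ ($v{\left(j,w \right)} = \frac{5}{58 + 8} = \frac{5}{66}$)
$\left(-3297 + v{\left(-69,51 \right)}\right) \left(D{\left(18 \right)} - 1368\right) = \left(-3297 + \frac{5}{66}\right) \left(- \frac{62}{18} - 1368\right) = - \frac{217597 \left(\left(-62\right) \frac{1}{18} - 1368\right)}{66} = - \frac{217597 \left(- \frac{31}{9} - 1368\right)}{66} = \left(- \frac{217597}{66}\right) \left(- \frac{12343}{9}\right) = \frac{2685799771}{594}$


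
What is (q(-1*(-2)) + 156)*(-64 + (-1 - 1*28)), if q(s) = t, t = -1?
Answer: -14415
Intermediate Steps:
q(s) = -1
(q(-1*(-2)) + 156)*(-64 + (-1 - 1*28)) = (-1 + 156)*(-64 + (-1 - 1*28)) = 155*(-64 + (-1 - 28)) = 155*(-64 - 29) = 155*(-93) = -14415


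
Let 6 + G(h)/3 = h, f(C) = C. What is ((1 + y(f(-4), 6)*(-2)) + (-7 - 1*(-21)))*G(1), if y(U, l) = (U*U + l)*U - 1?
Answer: -2895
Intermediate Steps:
y(U, l) = -1 + U*(l + U**2) (y(U, l) = (U**2 + l)*U - 1 = (l + U**2)*U - 1 = U*(l + U**2) - 1 = -1 + U*(l + U**2))
G(h) = -18 + 3*h
((1 + y(f(-4), 6)*(-2)) + (-7 - 1*(-21)))*G(1) = ((1 + (-1 + (-4)**3 - 4*6)*(-2)) + (-7 - 1*(-21)))*(-18 + 3*1) = ((1 + (-1 - 64 - 24)*(-2)) + (-7 + 21))*(-18 + 3) = ((1 - 89*(-2)) + 14)*(-15) = ((1 + 178) + 14)*(-15) = (179 + 14)*(-15) = 193*(-15) = -2895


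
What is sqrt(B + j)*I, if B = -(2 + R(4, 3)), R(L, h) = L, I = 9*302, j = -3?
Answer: 8154*I ≈ 8154.0*I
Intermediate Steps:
I = 2718
B = -6 (B = -(2 + 4) = -1*6 = -6)
sqrt(B + j)*I = sqrt(-6 - 3)*2718 = sqrt(-9)*2718 = (3*I)*2718 = 8154*I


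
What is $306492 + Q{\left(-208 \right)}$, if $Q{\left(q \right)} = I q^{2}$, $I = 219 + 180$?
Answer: $17568828$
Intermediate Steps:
$I = 399$
$Q{\left(q \right)} = 399 q^{2}$
$306492 + Q{\left(-208 \right)} = 306492 + 399 \left(-208\right)^{2} = 306492 + 399 \cdot 43264 = 306492 + 17262336 = 17568828$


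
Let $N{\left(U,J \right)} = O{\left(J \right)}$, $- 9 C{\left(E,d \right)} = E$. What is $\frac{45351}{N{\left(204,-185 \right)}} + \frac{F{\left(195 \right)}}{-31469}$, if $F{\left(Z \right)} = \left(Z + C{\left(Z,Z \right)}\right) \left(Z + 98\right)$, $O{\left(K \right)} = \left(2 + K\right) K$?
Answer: $- \frac{292231981}{1065382995} \approx -0.2743$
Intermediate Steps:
$C{\left(E,d \right)} = - \frac{E}{9}$
$O{\left(K \right)} = K \left(2 + K\right)$
$N{\left(U,J \right)} = J \left(2 + J\right)$
$F{\left(Z \right)} = \frac{8 Z \left(98 + Z\right)}{9}$ ($F{\left(Z \right)} = \left(Z - \frac{Z}{9}\right) \left(Z + 98\right) = \frac{8 Z}{9} \left(98 + Z\right) = \frac{8 Z \left(98 + Z\right)}{9}$)
$\frac{45351}{N{\left(204,-185 \right)}} + \frac{F{\left(195 \right)}}{-31469} = \frac{45351}{\left(-185\right) \left(2 - 185\right)} + \frac{\frac{8}{9} \cdot 195 \left(98 + 195\right)}{-31469} = \frac{45351}{\left(-185\right) \left(-183\right)} + \frac{8}{9} \cdot 195 \cdot 293 \left(- \frac{1}{31469}\right) = \frac{45351}{33855} + \frac{152360}{3} \left(- \frac{1}{31469}\right) = 45351 \cdot \frac{1}{33855} - \frac{152360}{94407} = \frac{15117}{11285} - \frac{152360}{94407} = - \frac{292231981}{1065382995}$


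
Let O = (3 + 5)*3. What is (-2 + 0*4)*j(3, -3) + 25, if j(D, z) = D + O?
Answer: -29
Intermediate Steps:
O = 24 (O = 8*3 = 24)
j(D, z) = 24 + D (j(D, z) = D + 24 = 24 + D)
(-2 + 0*4)*j(3, -3) + 25 = (-2 + 0*4)*(24 + 3) + 25 = (-2 + 0)*27 + 25 = -2*27 + 25 = -54 + 25 = -29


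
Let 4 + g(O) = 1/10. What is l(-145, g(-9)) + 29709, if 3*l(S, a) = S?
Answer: 88982/3 ≈ 29661.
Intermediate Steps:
g(O) = -39/10 (g(O) = -4 + 1/10 = -39/10)
l(S, a) = S/3
l(-145, g(-9)) + 29709 = (1/3)*(-145) + 29709 = -145/3 + 29709 = 88982/3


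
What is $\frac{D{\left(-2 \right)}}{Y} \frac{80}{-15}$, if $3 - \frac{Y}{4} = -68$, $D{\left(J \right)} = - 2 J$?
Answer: $- \frac{16}{213} \approx -0.075117$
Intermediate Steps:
$Y = 284$ ($Y = 12 - -272 = 12 + 272 = 284$)
$\frac{D{\left(-2 \right)}}{Y} \frac{80}{-15} = \frac{\left(-2\right) \left(-2\right)}{284} \frac{80}{-15} = 4 \cdot \frac{1}{284} \cdot 80 \left(- \frac{1}{15}\right) = \frac{1}{71} \left(- \frac{16}{3}\right) = - \frac{16}{213}$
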